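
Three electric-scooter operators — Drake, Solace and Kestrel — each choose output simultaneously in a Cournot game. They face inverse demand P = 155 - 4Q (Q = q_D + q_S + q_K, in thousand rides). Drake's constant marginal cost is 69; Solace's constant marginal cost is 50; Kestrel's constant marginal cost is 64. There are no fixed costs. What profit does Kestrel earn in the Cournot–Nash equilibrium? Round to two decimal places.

Drake's profit: π_D = (155 - 4Q)q_D - (69q_D). Setting ∂π_D/∂q_D = 0: 86 - 8q_D - 4(q_S + q_K) = 0.
Solace's first-order condition: 105 - 8q_S - 4(q_D + q_K) = 0.
Kestrel's profit: π_K = (155 - 4Q)q_K - (64q_K). Setting ∂π_K/∂q_K = 0: 91 - 8q_K - 4(q_D + q_S) = 0.
Summing all 3 equations gives 282 − 16Q = 0, hence Q = 141/8.
Back-substituting: q_D = (86 − 141/2)/4 = 31/8, q_S = (105 − 141/2)/4 = 69/8, q_K = (91 − 141/2)/4 = 41/8.
Price P = 155 - 4·(141/8) = 169/2.
Kestrel's profit: (169/2 - 64)·(41/8) = 1681/16.

105.06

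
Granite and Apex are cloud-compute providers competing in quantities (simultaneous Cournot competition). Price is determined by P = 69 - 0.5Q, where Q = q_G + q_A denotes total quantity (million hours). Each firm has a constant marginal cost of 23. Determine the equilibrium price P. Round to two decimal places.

38.33

A representative firm's profit is π_i = q_i(69 - 0.5Q) - 23q_i.
First-order condition (treating rivals' output as given): 46 - q_i - (1/2)q_j = 0.
With identical firms every q_j equals q_i, so q_j = q_i and 46 = (3/2)q_i, giving q_i = 92/3.
Total output Q = 184/3, so price P = 69 - (1/2)·(184/3) = 115/3.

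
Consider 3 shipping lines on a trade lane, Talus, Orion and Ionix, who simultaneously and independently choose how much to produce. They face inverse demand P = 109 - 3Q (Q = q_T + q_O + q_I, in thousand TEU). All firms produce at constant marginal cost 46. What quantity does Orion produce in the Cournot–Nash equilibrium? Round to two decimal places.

5.25

A representative firm's profit is π_i = q_i(109 - 3Q) - 46q_i.
First-order condition (treating rivals' output as given): 63 - 6q_i - 3·Σ_{j≠i} q_j = 0.
With identical firms every q_j equals q_i, so Σ_{j≠i} q_j = 2q_i and 63 = 12q_i, giving q_i = 21/4.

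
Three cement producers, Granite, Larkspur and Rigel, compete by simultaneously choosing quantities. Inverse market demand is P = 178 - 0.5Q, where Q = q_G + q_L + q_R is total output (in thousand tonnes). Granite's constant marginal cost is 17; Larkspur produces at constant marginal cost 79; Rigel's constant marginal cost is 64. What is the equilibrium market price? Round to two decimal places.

84.50

Granite's profit: π_G = (178 - 0.5Q)q_G - (17q_G). Setting ∂π_G/∂q_G = 0: 161 - q_G - (1/2)(q_L + q_R) = 0.
Larkspur's first-order condition: 99 - q_L - (1/2)(q_G + q_R) = 0.
Rigel's profit: π_R = (178 - 0.5Q)q_R - (64q_R). Setting ∂π_R/∂q_R = 0: 114 - q_R - (1/2)(q_G + q_L) = 0.
Adding the 3 conditions: 374 − Q − Q = 0, i.e. Q = 187.
Back-substituting: q_G = (161 − 187/2)/(1/2) = 135, q_L = (99 − 187/2)/(1/2) = 11, q_R = (114 − 187/2)/(1/2) = 41.
Total output Q = 187, so price P = 178 - (1/2)·187 = 169/2.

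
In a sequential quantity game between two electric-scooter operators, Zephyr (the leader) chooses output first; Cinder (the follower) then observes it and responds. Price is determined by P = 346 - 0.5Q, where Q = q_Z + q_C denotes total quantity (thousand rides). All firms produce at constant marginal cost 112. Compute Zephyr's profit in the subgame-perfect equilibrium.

The follower Cinder best-responds to any q_Z: π_C = (346 - 0.5Q)q_C - 112q_C.
Follower FOC: 234 - (1/2)q_Z - q_C = 0, so q_C(q_Z) = (234 - (1/2)q_Z).
Zephyr substitutes q_C(q_Z) into its own profit: π_Z = q_Z(346 - (1/2)q_Z - (234 - (1/2)q_Z)/2) - 112q_Z = (229 - (1/4)q_Z)q_Z - 112q_Z.
Leader FOC: 117 - (1/2)q_Z = 0, so q_Z = 234.
Then q_C = (234 - (1/2)·234) = 117.
Price P = 346 - (1/2)·351 = 341/2.
Zephyr's profit: (341/2 - 112)·234 = 13689.

13689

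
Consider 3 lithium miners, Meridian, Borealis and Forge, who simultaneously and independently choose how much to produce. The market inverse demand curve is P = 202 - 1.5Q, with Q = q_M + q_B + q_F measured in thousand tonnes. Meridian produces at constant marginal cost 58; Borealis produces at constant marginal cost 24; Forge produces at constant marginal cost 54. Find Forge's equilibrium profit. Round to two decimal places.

620.17

Meridian's profit: π_M = (202 - 1.5Q)q_M - (58q_M). Setting ∂π_M/∂q_M = 0: 144 - 3q_M - (3/2)(q_B + q_F) = 0.
Borealis's first-order condition: 178 - 3q_B - (3/2)(q_M + q_F) = 0.
Forge's first-order condition: 148 - 3q_F - (3/2)(q_M + q_B) = 0.
Adding the 3 first-order conditions: 470 − 6Q = 0, so Q = 235/3.
Back-substituting: q_M = (144 − 235/2)/(3/2) = 53/3, q_B = (178 − 235/2)/(3/2) = 121/3, q_F = (148 − 235/2)/(3/2) = 61/3.
Price P = 202 - (3/2)·(235/3) = 169/2.
Forge's profit: (169/2 - 54)·(61/3) = 620.1667.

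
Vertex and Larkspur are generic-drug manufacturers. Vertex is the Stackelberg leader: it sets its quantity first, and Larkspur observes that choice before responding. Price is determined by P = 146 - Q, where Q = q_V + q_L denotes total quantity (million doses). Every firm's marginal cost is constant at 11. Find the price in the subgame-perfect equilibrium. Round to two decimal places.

Solve by backward induction. Given q_V, the follower Larkspur maximises π_L = (146 - q_V - q_L)q_L - 11q_L.
Follower FOC: 135 - q_V - 2q_L = 0, so q_L(q_V) = (135 - q_V)/2.
The leader anticipates this reaction. Substituting into P = 146 - Q gives P = 157/2 - (1/2)q_V, so π_V = (157/2 - (1/2)q_V)q_V - 11q_V.
Leader FOC: 135/2 - q_V = 0, so q_V = 135/2.
Then q_L = (135 - 135/2)/2 = 135/4.
Total output Q = 405/4, so price P = 146 - 405/4 = 179/4.

44.75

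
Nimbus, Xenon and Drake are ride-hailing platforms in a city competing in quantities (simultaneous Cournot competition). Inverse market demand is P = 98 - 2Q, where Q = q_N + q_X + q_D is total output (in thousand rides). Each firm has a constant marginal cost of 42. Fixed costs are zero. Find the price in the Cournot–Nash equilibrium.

56

A representative firm's profit is π_i = q_i(98 - 2Q) - 42q_i.
Setting ∂π_i/∂q_i = 0 with rivals' quantities fixed: 56 - 4q_i - 2·Σ_{j≠i} q_j = 0.
By symmetry each firm produces the same amount; substituting Σ_{j≠i} q_j = 2q_i yields q_i = 56/8 = 7.
Total output Q = 21, so price P = 98 - 2·21 = 56.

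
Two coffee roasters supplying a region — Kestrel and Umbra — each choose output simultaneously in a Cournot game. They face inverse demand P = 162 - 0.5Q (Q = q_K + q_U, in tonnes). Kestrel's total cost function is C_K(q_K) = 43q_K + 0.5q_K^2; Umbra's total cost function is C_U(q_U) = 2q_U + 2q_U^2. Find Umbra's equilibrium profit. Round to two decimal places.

1784.62

Kestrel's profit: π_K = (162 - 0.5Q)q_K - (43q_K + (1/2)q_K²). Setting ∂π_K/∂q_K = 0: 119 - 2q_K - (1/2)(q_U) = 0.
Umbra's first-order condition: 160 - 5q_U - (1/2)(q_K) = 0.
Best responses: q_K = (119 - (1/2)q_U)/2, q_U = (160 - (1/2)q_K)/5.
Substituting one into the other gives q_K = 52.8205 and q_U = 1042/39.
Price P = 162 - (1/2)·(1034/13) = 1589/13.
Umbra's profit: (1589/13)·(1042/39) - 2·(1042/39) - 2(1042/39)² = 1784.6220.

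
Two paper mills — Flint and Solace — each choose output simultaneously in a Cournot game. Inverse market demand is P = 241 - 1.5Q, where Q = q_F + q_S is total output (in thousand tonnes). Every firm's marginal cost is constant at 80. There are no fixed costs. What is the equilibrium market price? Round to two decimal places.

133.67

Each firm earns π_i = (241 - 1.5Q)q_i - 80q_i.
First-order condition (treating rivals' output as given): 161 - 3q_i - (3/2)q_j = 0.
With identical firms every q_j equals q_i, so q_j = q_i and 161 = (9/2)q_i, giving q_i = 322/9.
Total output Q = 644/9, so price P = 241 - (3/2)·(644/9) = 401/3.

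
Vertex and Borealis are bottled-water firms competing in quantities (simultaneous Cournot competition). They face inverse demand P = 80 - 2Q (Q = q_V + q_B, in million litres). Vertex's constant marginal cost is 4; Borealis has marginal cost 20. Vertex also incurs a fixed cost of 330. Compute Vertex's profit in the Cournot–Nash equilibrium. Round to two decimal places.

140.22

Vertex's profit: π_V = (80 - 2Q)q_V - (4q_V). Setting ∂π_V/∂q_V = 0: 76 - 4q_V - 2(q_B) = 0.
Borealis's profit: π_B = (80 - 2Q)q_B - (20q_B). Setting ∂π_B/∂q_B = 0: 60 - 4q_B - 2(q_V) = 0.
Best responses: q_V = (76 - 2q_B)/4, q_B = (60 - 2q_V)/4.
Substituting one into the other gives q_V = 46/3 and q_B = 22/3.
Price P = 80 - 2·(68/3) = 104/3.
Vertex's profit: (104/3 - 4)·(46/3) - 330 = 1262/9.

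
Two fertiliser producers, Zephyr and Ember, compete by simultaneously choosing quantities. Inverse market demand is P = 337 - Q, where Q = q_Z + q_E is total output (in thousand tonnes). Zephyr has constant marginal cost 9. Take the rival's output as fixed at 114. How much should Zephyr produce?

With the rival's output fixed at 114, Zephyr's profit is π_Z = (337 - 114 - q_Z)q_Z - (9q_Z) = (223 - q_Z)q_Z - (9q_Z).
∂π_Z/∂q_Z = 214 - 2q_Z = 0, so q_Z = 107.

107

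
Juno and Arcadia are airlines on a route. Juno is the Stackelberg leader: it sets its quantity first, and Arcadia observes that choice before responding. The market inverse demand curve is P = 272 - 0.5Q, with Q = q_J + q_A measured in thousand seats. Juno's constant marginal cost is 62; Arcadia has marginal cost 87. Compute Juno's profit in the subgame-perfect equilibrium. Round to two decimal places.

13806.25

The follower Arcadia best-responds to any q_J: π_A = (272 - 0.5Q)q_A - 87q_A.
∂π_A/∂q_A = 185 - (1/2)q_J - q_A = 0 gives the reaction function q_A = (185 - (1/2)q_J).
The leader anticipates this reaction. Substituting into P = 272 - 0.5Q gives P = 359/2 - (1/4)q_J, so π_J = (359/2 - (1/4)q_J)q_J - 62q_J.
Maximising: ∂π_J/∂q_J = 235/2 - (1/2)q_J = 0, giving q_J = 235.
Then q_A = (185 - (1/2)·235) = 135/2.
Price P = 272 - (1/2)·(605/2) = 483/4.
Juno's profit: (483/4 - 62)·235 = 13806.2500.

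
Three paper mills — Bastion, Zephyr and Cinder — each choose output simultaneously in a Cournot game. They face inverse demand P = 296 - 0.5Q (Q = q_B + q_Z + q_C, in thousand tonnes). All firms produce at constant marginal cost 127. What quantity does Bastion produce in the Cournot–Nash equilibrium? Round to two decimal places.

84.50

Each firm earns π_i = (296 - 0.5Q)q_i - 127q_i.
Setting ∂π_i/∂q_i = 0 with rivals' quantities fixed: 169 - q_i - (1/2)·Σ_{j≠i} q_j = 0.
By symmetry each firm produces the same amount; substituting Σ_{j≠i} q_j = 2q_i yields q_i = 169/2.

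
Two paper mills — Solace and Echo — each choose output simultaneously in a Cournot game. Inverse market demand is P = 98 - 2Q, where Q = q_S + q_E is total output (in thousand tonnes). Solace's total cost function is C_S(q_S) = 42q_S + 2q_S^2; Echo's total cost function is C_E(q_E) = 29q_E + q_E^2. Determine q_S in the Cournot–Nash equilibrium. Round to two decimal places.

Solace's profit: π_S = (98 - 2Q)q_S - (42q_S + 2q_S²). Setting ∂π_S/∂q_S = 0: 56 - 8q_S - 2(q_E) = 0.
Echo's first-order condition: 69 - 6q_E - 2(q_S) = 0.
Rearranging gives the reaction functions q_S = (56 - 2q_E)/8 and q_E = (69 - 2q_S)/6.
Solving the pair: q_S = 9/2, q_E = 10.

4.50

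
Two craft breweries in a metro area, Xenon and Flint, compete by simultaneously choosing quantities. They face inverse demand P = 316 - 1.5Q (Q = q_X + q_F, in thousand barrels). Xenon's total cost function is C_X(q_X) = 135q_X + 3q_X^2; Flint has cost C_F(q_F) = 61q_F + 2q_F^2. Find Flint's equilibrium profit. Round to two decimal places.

Xenon's profit: π_X = (316 - 1.5Q)q_X - (135q_X + 3q_X²). Setting ∂π_X/∂q_X = 0: 181 - 9q_X - (3/2)(q_F) = 0.
Flint's first-order condition: 255 - 7q_F - (3/2)(q_X) = 0.
Rearranging gives the reaction functions q_X = (181 - (3/2)q_F)/9 and q_F = (255 - (3/2)q_X)/7.
Solving the pair: q_X = 14.5597, q_F = 33.3086.
Price P = 316 - (3/2)·47.8683 = 244.1975.
Flint's profit: 244.1975·33.3086 - 61·33.3086 - 2·33.3086² = 3883.1297.

3883.13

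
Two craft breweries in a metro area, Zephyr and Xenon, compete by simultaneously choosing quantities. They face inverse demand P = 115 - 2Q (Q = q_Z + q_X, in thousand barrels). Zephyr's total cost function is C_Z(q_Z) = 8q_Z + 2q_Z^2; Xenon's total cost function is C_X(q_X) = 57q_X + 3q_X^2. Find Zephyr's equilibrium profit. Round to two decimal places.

Zephyr's profit: π_Z = (115 - 2Q)q_Z - (8q_Z + 2q_Z²). Setting ∂π_Z/∂q_Z = 0: 107 - 8q_Z - 2(q_X) = 0.
Xenon's first-order condition: 58 - 10q_X - 2(q_Z) = 0.
So q_Z = (107 - 2q_X)/8 and q_X = (58 - 2q_Z)/10.
Substituting one into the other gives q_Z = 477/38 and q_X = 125/38.
Price P = 115 - 2·(301/19) = 1583/19.
Zephyr's profit: (1583/19)·(477/38) - 8·(477/38) - 2(477/38)² = 630.2742.

630.27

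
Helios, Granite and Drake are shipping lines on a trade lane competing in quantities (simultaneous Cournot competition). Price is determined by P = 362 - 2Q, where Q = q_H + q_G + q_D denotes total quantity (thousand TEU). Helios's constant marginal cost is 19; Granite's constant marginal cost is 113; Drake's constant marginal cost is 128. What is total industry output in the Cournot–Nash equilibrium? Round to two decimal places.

Helios's profit: π_H = (362 - 2Q)q_H - (19q_H). Setting ∂π_H/∂q_H = 0: 343 - 4q_H - 2(q_G + q_D) = 0.
Granite's profit: π_G = (362 - 2Q)q_G - (113q_G). Setting ∂π_G/∂q_G = 0: 249 - 4q_G - 2(q_H + q_D) = 0.
Drake's first-order condition: 234 - 4q_D - 2(q_H + q_G) = 0.
Adding the 3 conditions: 826 − 4Q − 4Q = 0, i.e. Q = 413/4.
Back-substituting: q_H = (343 − 413/2)/2 = 273/4, q_G = (249 − 413/2)/2 = 85/4, q_D = (234 − 413/2)/2 = 55/4.
Total output Q = 273/4 + 85/4 + 55/4 = 413/4.

103.25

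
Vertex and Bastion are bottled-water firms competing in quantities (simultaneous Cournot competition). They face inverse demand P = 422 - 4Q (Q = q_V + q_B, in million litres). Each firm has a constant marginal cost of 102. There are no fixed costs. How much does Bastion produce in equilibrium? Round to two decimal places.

26.67

A representative firm's profit is π_i = q_i(422 - 4Q) - 102q_i.
First-order condition (treating rivals' output as given): 320 - 8q_i - 4q_j = 0.
By symmetry each firm produces the same amount; substituting q_j = q_i yields q_i = 320/12 = 80/3.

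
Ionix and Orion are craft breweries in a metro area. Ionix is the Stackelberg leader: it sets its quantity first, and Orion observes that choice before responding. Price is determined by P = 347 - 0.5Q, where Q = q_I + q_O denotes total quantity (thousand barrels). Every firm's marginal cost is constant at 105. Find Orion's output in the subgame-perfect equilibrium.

121

Solve by backward induction. Given q_I, the follower Orion maximises π_O = (347 - (1/2)q_I - (1/2)q_O)q_O - 105q_O.
∂π_O/∂q_O = 242 - (1/2)q_I - q_O = 0 gives the reaction function q_O = (242 - (1/2)q_I).
The leader anticipates this reaction. Substituting into P = 347 - 0.5Q gives P = 226 - (1/4)q_I, so π_I = (226 - (1/4)q_I)q_I - 105q_I.
Maximising: ∂π_I/∂q_I = 121 - (1/2)q_I = 0, giving q_I = 242.
Then q_O = (242 - (1/2)·242) = 121.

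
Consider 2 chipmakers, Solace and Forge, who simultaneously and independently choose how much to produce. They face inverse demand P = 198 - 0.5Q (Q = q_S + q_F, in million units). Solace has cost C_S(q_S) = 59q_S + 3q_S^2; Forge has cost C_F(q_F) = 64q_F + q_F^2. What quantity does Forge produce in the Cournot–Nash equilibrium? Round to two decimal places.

41.86

Solace's profit: π_S = (198 - 0.5Q)q_S - (59q_S + 3q_S²). Setting ∂π_S/∂q_S = 0: 139 - 7q_S - (1/2)(q_F) = 0.
Forge's first-order condition: 134 - 3q_F - (1/2)(q_S) = 0.
Rearranging gives the reaction functions q_S = (139 - (1/2)q_F)/7 and q_F = (134 - (1/2)q_S)/3.
Solving the pair: q_S = 1400/83, q_F = 41.8554.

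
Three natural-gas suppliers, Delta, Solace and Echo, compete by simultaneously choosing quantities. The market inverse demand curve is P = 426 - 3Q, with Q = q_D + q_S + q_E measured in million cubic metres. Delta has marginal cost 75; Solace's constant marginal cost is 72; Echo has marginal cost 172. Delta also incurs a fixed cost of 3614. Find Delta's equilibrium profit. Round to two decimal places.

Delta's profit: π_D = (426 - 3Q)q_D - (75q_D). Setting ∂π_D/∂q_D = 0: 351 - 6q_D - 3(q_S + q_E) = 0.
Solace's first-order condition: 354 - 6q_S - 3(q_D + q_E) = 0.
Echo's profit: π_E = (426 - 3Q)q_E - (172q_E). Setting ∂π_E/∂q_E = 0: 254 - 6q_E - 3(q_D + q_S) = 0.
Summing all 3 equations gives 959 − 12Q = 0, hence Q = 959/12.
Back-substituting: q_D = (351 − 959/4)/3 = 445/12, q_S = (354 − 959/4)/3 = 457/12, q_E = (254 − 959/4)/3 = 19/4.
Price P = 426 - 3·(959/12) = 745/4.
Delta's profit: (745/4 - 75)·(445/12) - 3614 = 511.5208.

511.52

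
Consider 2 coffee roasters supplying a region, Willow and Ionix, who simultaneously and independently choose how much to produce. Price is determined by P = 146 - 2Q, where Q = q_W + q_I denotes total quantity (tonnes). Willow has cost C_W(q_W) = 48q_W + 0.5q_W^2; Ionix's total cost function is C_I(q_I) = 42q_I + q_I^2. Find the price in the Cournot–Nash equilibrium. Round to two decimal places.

Willow's profit: π_W = (146 - 2Q)q_W - (48q_W + (1/2)q_W²). Setting ∂π_W/∂q_W = 0: 98 - 5q_W - 2(q_I) = 0.
Ionix's first-order condition: 104 - 6q_I - 2(q_W) = 0.
Best responses: q_W = (98 - 2q_I)/5, q_I = (104 - 2q_W)/6.
Substituting one into the other gives q_W = 190/13 and q_I = 162/13.
Total output Q = 352/13, so price P = 146 - 2·(352/13) = 1194/13.

91.85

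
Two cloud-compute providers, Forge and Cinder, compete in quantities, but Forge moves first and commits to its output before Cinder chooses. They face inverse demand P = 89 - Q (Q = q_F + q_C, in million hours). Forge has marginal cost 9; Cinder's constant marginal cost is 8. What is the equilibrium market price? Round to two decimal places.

28.75

Solve by backward induction. Given q_F, the follower Cinder maximises π_C = (89 - q_F - q_C)q_C - 8q_C.
Setting the follower's marginal profit to zero, 81 - q_F - 2q_C = 0, i.e. q_C = (81 - q_F)/2.
Forge substitutes q_C(q_F) into its own profit: π_F = q_F(89 - q_F - (81 - q_F)/2) - 9q_F = (97/2 - (1/2)q_F)q_F - 9q_F.
Leader FOC: 79/2 - q_F = 0, so q_F = 79/2.
Then q_C = (81 - 79/2)/2 = 83/4.
Total output Q = 241/4, so price P = 89 - 241/4 = 115/4.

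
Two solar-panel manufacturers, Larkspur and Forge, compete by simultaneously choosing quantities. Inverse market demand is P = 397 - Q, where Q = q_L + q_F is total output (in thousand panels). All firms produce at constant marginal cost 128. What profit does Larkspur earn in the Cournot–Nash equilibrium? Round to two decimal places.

Each firm earns π_i = (397 - Q)q_i - 128q_i.
First-order condition (treating rivals' output as given): 269 - 2q_i - q_j = 0.
With identical firms every q_j equals q_i, so q_j = q_i and 269 = 3q_i, giving q_i = 269/3.
Price P = 397 - 538/3 = 653/3.
Larkspur's profit: (653/3 - 128)·(269/3) = 8040.1111.

8040.11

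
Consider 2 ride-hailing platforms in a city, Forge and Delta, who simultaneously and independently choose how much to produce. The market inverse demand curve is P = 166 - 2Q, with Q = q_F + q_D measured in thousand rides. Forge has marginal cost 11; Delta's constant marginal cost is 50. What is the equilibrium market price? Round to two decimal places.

75.67

Forge's profit: π_F = (166 - 2Q)q_F - (11q_F). Setting ∂π_F/∂q_F = 0: 155 - 4q_F - 2(q_D) = 0.
Delta's profit: π_D = (166 - 2Q)q_D - (50q_D). Setting ∂π_D/∂q_D = 0: 116 - 4q_D - 2(q_F) = 0.
Rearranging gives the reaction functions q_F = (155 - 2q_D)/4 and q_D = (116 - 2q_F)/4.
Solving the pair: q_F = 97/3, q_D = 77/6.
Total output Q = 271/6, so price P = 166 - 2·(271/6) = 227/3.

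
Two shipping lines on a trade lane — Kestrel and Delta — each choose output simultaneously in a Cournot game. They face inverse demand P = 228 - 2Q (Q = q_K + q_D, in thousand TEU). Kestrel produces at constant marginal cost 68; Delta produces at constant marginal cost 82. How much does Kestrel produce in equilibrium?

29

Kestrel's profit: π_K = (228 - 2Q)q_K - (68q_K). Setting ∂π_K/∂q_K = 0: 160 - 4q_K - 2(q_D) = 0.
Delta's profit: π_D = (228 - 2Q)q_D - (82q_D). Setting ∂π_D/∂q_D = 0: 146 - 4q_D - 2(q_K) = 0.
Rearranging gives the reaction functions q_K = (160 - 2q_D)/4 and q_D = (146 - 2q_K)/4.
Solving the pair: q_K = 29, q_D = 22.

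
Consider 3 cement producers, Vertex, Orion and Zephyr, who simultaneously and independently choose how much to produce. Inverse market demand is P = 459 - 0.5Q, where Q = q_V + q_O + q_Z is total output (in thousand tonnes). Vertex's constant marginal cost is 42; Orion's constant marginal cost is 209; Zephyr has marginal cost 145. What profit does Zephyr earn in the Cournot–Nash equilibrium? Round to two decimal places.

Vertex's profit: π_V = (459 - 0.5Q)q_V - (42q_V). Setting ∂π_V/∂q_V = 0: 417 - q_V - (1/2)(q_O + q_Z) = 0.
Orion's first-order condition: 250 - q_O - (1/2)(q_V + q_Z) = 0.
Zephyr's first-order condition: 314 - q_Z - (1/2)(q_V + q_O) = 0.
Adding the 3 first-order conditions: 981 − 2Q = 0, so Q = 981/2.
Back-substituting: q_V = (417 − 981/4)/(1/2) = 687/2, q_O = (250 − 981/4)/(1/2) = 19/2, q_Z = (314 − 981/4)/(1/2) = 275/2.
Price P = 459 - (1/2)·(981/2) = 855/4.
Zephyr's profit: (855/4 - 145)·(275/2) = 9453.1250.

9453.13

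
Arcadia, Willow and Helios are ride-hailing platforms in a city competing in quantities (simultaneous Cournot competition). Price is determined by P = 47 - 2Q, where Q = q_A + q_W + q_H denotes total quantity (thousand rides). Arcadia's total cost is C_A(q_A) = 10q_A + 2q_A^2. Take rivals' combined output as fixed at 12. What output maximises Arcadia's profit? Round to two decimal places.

1.63

With rivals' combined output fixed at 12, Arcadia's profit is π_A = (47 - 2·12 - 2q_A)q_A - (10q_A + 2q_A²) = (23 - 2q_A)q_A - (10q_A + 2q_A²).
∂π_A/∂q_A = 13 - 8q_A = 0, so q_A = 13/8.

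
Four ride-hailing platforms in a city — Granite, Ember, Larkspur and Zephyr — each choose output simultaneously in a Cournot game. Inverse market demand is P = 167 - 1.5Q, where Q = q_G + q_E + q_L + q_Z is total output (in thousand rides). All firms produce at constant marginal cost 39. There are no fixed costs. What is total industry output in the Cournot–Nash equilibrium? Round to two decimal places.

68.27

Each firm earns π_i = (167 - 1.5Q)q_i - 39q_i.
Setting ∂π_i/∂q_i = 0 with rivals' quantities fixed: 128 - 3q_i - (3/2)·Σ_{j≠i} q_j = 0.
By symmetry each firm produces the same amount; substituting Σ_{j≠i} q_j = 3q_i yields q_i = 128/(15/2) = 256/15.
Total output Q = 256/15 + 256/15 + 256/15 + 256/15 = 1024/15.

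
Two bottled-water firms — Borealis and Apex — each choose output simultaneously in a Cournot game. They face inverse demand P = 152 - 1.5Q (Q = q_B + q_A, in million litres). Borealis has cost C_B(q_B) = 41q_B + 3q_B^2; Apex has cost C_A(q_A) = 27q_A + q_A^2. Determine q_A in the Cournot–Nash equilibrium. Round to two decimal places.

Borealis's profit: π_B = (152 - 1.5Q)q_B - (41q_B + 3q_B²). Setting ∂π_B/∂q_B = 0: 111 - 9q_B - (3/2)(q_A) = 0.
Apex's profit: π_A = (152 - 1.5Q)q_A - (27q_A + q_A²). Setting ∂π_A/∂q_A = 0: 125 - 5q_A - (3/2)(q_B) = 0.
So q_B = (111 - (3/2)q_A)/9 and q_A = (125 - (3/2)q_B)/5.
Solving the pair: q_B = 490/57, q_A = 426/19.

22.42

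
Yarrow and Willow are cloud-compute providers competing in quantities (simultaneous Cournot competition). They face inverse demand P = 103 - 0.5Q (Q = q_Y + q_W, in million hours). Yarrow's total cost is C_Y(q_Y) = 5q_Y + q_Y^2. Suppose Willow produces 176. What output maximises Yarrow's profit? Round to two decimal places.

With the rival's output fixed at 176, Yarrow's profit is π_Y = (103 - (1/2)·176 - (1/2)q_Y)q_Y - (5q_Y + q_Y²) = (15 - (1/2)q_Y)q_Y - (5q_Y + q_Y²).
∂π_Y/∂q_Y = 10 - 3q_Y = 0, so q_Y = 10/3.

3.33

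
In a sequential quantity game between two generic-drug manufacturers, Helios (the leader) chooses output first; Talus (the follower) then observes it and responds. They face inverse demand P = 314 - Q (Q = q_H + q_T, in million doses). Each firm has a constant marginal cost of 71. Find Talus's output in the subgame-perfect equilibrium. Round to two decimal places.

Solve by backward induction. Given q_H, the follower Talus maximises π_T = (314 - q_H - q_T)q_T - 71q_T.
∂π_T/∂q_T = 243 - q_H - 2q_T = 0 gives the reaction function q_T = (243 - q_H)/2.
The leader anticipates this reaction. Substituting into P = 314 - Q gives P = 385/2 - (1/2)q_H, so π_H = (385/2 - (1/2)q_H)q_H - 71q_H.
Maximising: ∂π_H/∂q_H = 243/2 - q_H = 0, giving q_H = 243/2.
Then q_T = (243 - 243/2)/2 = 243/4.

60.75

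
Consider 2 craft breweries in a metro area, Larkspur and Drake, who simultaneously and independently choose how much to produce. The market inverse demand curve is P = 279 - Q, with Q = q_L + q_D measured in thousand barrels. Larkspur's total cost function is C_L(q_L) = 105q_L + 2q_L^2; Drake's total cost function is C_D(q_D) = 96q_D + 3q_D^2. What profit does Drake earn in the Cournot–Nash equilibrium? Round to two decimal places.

1546.00

Larkspur's profit: π_L = (279 - Q)q_L - (105q_L + 2q_L²). Setting ∂π_L/∂q_L = 0: 174 - 6q_L - (q_D) = 0.
Drake's profit: π_D = (279 - Q)q_D - (96q_D + 3q_D²). Setting ∂π_D/∂q_D = 0: 183 - 8q_D - (q_L) = 0.
Rearranging gives the reaction functions q_L = (174 - q_D)/6 and q_D = (183 - q_L)/8.
Solving the pair: q_L = 1209/47, q_D = 924/47.
Price P = 279 - 45.3830 = 233.6170.
Drake's profit: 233.6170·(924/47) - 96·(924/47) - 3(924/47)² = 1545.9955.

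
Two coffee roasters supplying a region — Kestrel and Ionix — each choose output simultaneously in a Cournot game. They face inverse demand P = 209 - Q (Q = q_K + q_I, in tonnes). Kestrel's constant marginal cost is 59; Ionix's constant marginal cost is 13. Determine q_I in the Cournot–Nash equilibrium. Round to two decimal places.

80.67

Kestrel's profit: π_K = (209 - Q)q_K - (59q_K). Setting ∂π_K/∂q_K = 0: 150 - 2q_K - (q_I) = 0.
Ionix's profit: π_I = (209 - Q)q_I - (13q_I). Setting ∂π_I/∂q_I = 0: 196 - 2q_I - (q_K) = 0.
So q_K = (150 - q_I)/2 and q_I = (196 - q_K)/2.
Substituting one into the other gives q_K = 104/3 and q_I = 242/3.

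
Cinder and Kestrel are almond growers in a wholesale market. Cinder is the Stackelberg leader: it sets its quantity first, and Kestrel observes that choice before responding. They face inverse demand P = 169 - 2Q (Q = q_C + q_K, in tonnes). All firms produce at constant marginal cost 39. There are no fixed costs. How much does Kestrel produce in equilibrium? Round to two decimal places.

16.25

Solve by backward induction. Given q_C, the follower Kestrel maximises π_K = (169 - 2q_C - 2q_K)q_K - 39q_K.
Follower FOC: 130 - 2q_C - 4q_K = 0, so q_K(q_C) = (130 - 2q_C)/4.
Cinder substitutes q_K(q_C) into its own profit: π_C = q_C(169 - 2q_C - (130 - 2q_C)/2) - 39q_C = (104 - q_C)q_C - 39q_C.
The leader's first-order condition 65 - 2q_C = 0 yields q_C = 65/2.
Then q_K = (130 - 2·(65/2))/4 = 65/4.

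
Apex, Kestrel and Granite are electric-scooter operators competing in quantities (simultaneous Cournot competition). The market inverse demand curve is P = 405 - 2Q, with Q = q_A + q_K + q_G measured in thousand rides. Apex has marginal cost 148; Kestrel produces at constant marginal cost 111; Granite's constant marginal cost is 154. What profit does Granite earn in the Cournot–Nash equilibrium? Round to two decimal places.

1275.13

Apex's profit: π_A = (405 - 2Q)q_A - (148q_A). Setting ∂π_A/∂q_A = 0: 257 - 4q_A - 2(q_K + q_G) = 0.
Kestrel's profit: π_K = (405 - 2Q)q_K - (111q_K). Setting ∂π_K/∂q_K = 0: 294 - 4q_K - 2(q_A + q_G) = 0.
Granite's first-order condition: 251 - 4q_G - 2(q_A + q_K) = 0.
Adding the 3 conditions: 802 − 4Q − 4Q = 0, i.e. Q = 401/4.
Back-substituting: q_A = (257 − 401/2)/2 = 113/4, q_K = (294 − 401/2)/2 = 187/4, q_G = (251 − 401/2)/2 = 101/4.
Price P = 405 - 2·(401/4) = 409/2.
Granite's profit: (409/2 - 154)·(101/4) = 1275.1250.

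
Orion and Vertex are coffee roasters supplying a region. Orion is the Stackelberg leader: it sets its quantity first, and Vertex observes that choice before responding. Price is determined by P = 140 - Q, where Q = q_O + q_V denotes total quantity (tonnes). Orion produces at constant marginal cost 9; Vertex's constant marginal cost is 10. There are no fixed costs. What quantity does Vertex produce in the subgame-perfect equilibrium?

32

The follower Vertex best-responds to any q_O: π_V = (140 - Q)q_V - 10q_V.
Follower FOC: 130 - q_O - 2q_V = 0, so q_V(q_O) = (130 - q_O)/2.
Orion substitutes q_V(q_O) into its own profit: π_O = q_O(140 - q_O - (130 - q_O)/2) - 9q_O = (75 - (1/2)q_O)q_O - 9q_O.
The leader's first-order condition 66 - q_O = 0 yields q_O = 66.
Then q_V = (130 - 66)/2 = 32.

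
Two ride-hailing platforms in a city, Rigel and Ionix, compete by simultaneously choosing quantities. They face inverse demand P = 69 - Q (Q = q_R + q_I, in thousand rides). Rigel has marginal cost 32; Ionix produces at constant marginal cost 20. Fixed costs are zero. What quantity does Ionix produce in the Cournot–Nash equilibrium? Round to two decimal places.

Rigel's profit: π_R = (69 - Q)q_R - (32q_R). Setting ∂π_R/∂q_R = 0: 37 - 2q_R - (q_I) = 0.
Ionix's first-order condition: 49 - 2q_I - (q_R) = 0.
Best responses: q_R = (37 - q_I)/2, q_I = (49 - q_R)/2.
Solving the pair: q_R = 25/3, q_I = 61/3.

20.33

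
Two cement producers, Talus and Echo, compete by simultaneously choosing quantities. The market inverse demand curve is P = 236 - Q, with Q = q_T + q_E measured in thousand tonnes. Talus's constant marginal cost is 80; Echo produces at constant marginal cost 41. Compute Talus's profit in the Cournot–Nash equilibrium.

Talus's profit: π_T = (236 - Q)q_T - (80q_T). Setting ∂π_T/∂q_T = 0: 156 - 2q_T - (q_E) = 0.
Echo's profit: π_E = (236 - Q)q_E - (41q_E). Setting ∂π_E/∂q_E = 0: 195 - 2q_E - (q_T) = 0.
So q_T = (156 - q_E)/2 and q_E = (195 - q_T)/2.
Solving the pair: q_T = 39, q_E = 78.
Price P = 236 - 117 = 119.
Talus's profit: (119 - 80)·39 = 1521.

1521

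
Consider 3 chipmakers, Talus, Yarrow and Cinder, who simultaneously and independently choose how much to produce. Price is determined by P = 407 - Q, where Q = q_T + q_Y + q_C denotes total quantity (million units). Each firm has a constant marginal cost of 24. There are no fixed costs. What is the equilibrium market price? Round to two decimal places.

119.75

Each firm earns π_i = (407 - Q)q_i - 24q_i.
First-order condition (treating rivals' output as given): 383 - 2q_i - Σ_{j≠i} q_j = 0.
By symmetry each firm produces the same amount; substituting Σ_{j≠i} q_j = 2q_i yields q_i = 383/4.
Total output Q = 1149/4, so price P = 407 - 1149/4 = 479/4.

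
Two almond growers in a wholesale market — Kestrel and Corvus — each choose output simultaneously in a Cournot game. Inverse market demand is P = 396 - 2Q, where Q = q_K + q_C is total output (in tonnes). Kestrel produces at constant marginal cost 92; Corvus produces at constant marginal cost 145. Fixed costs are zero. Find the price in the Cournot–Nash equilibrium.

211

Kestrel's profit: π_K = (396 - 2Q)q_K - (92q_K). Setting ∂π_K/∂q_K = 0: 304 - 4q_K - 2(q_C) = 0.
Corvus's profit: π_C = (396 - 2Q)q_C - (145q_C). Setting ∂π_C/∂q_C = 0: 251 - 4q_C - 2(q_K) = 0.
Best responses: q_K = (304 - 2q_C)/4, q_C = (251 - 2q_K)/4.
Substituting one into the other gives q_K = 119/2 and q_C = 33.
Total output Q = 185/2, so price P = 396 - 2·(185/2) = 211.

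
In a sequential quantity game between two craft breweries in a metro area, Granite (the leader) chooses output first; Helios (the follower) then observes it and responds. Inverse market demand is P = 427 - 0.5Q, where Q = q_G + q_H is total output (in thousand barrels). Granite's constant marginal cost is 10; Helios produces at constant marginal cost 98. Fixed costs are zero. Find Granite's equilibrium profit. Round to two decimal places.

The follower Helios best-responds to any q_G: π_H = (427 - 0.5Q)q_H - 98q_H.
Setting the follower's marginal profit to zero, 329 - (1/2)q_G - q_H = 0, i.e. q_H = (329 - (1/2)q_G).
Granite substitutes q_H(q_G) into its own profit: π_G = q_G(427 - (1/2)q_G - (329 - (1/2)q_G)/2) - 10q_G = (525/2 - (1/4)q_G)q_G - 10q_G.
Leader FOC: 505/2 - (1/2)q_G = 0, so q_G = 505.
Then q_H = (329 - (1/2)·505) = 153/2.
Price P = 427 - (1/2)·(1163/2) = 545/4.
Granite's profit: (545/4 - 10)·505 = 63756.2500.

63756.25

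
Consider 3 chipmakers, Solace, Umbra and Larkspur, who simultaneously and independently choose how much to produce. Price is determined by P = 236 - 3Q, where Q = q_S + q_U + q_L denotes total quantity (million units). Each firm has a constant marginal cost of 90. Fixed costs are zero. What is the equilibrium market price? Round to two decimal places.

126.50

A representative firm's profit is π_i = q_i(236 - 3Q) - 90q_i.
Setting ∂π_i/∂q_i = 0 with rivals' quantities fixed: 146 - 6q_i - 3·Σ_{j≠i} q_j = 0.
By symmetry each firm produces the same amount; substituting Σ_{j≠i} q_j = 2q_i yields q_i = 146/12 = 73/6.
Total output Q = 73/2, so price P = 236 - 3·(73/2) = 253/2.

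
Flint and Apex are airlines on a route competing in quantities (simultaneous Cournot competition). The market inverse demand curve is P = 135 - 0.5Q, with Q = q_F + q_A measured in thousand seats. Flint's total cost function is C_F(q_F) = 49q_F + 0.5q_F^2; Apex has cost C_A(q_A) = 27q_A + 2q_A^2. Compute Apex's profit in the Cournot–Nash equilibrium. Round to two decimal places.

Flint's profit: π_F = (135 - 0.5Q)q_F - (49q_F + (1/2)q_F²). Setting ∂π_F/∂q_F = 0: 86 - 2q_F - (1/2)(q_A) = 0.
Apex's first-order condition: 108 - 5q_A - (1/2)(q_F) = 0.
Rearranging gives the reaction functions q_F = (86 - (1/2)q_A)/2 and q_A = (108 - (1/2)q_F)/5.
Solving the pair: q_F = 1504/39, q_A = 692/39.
Price P = 135 - (1/2)·(732/13) = 1389/13.
Apex's profit: (1389/13)·(692/39) - 27·(692/39) - 2(692/39)² = 787.0874.

787.09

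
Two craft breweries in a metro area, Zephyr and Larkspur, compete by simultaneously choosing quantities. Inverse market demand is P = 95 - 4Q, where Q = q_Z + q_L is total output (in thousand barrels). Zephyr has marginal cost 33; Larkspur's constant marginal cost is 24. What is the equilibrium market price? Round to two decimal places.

50.67

Zephyr's profit: π_Z = (95 - 4Q)q_Z - (33q_Z). Setting ∂π_Z/∂q_Z = 0: 62 - 8q_Z - 4(q_L) = 0.
Larkspur's first-order condition: 71 - 8q_L - 4(q_Z) = 0.
So q_Z = (62 - 4q_L)/8 and q_L = (71 - 4q_Z)/8.
Substituting one into the other gives q_Z = 53/12 and q_L = 20/3.
Total output Q = 133/12, so price P = 95 - 4·(133/12) = 152/3.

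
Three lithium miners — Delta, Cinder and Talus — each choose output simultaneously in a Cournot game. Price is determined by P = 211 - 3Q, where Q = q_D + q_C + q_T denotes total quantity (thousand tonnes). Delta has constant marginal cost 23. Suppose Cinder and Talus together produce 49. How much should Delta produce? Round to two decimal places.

6.83

With rivals' combined output fixed at 49, Delta's profit is π_D = (211 - 3·49 - 3q_D)q_D - (23q_D) = (64 - 3q_D)q_D - (23q_D).
∂π_D/∂q_D = 41 - 6q_D = 0, so q_D = 41/6.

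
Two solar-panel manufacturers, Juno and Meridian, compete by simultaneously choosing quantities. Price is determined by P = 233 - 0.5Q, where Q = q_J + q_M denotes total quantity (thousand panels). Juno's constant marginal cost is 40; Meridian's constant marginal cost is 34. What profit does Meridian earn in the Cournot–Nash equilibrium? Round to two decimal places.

9338.89

Juno's profit: π_J = (233 - 0.5Q)q_J - (40q_J). Setting ∂π_J/∂q_J = 0: 193 - q_J - (1/2)(q_M) = 0.
Meridian's first-order condition: 199 - q_M - (1/2)(q_J) = 0.
Best responses: q_J = (193 - (1/2)q_M), q_M = (199 - (1/2)q_J).
Solving the pair: q_J = 374/3, q_M = 410/3.
Price P = 233 - (1/2)·(784/3) = 307/3.
Meridian's profit: (307/3 - 34)·(410/3) = 9338.8889.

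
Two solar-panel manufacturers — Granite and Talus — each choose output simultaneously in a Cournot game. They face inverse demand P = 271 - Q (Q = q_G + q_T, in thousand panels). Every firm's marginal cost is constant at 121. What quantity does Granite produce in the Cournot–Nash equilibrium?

Each firm earns π_i = (271 - Q)q_i - 121q_i.
Setting ∂π_i/∂q_i = 0 with rivals' quantities fixed: 150 - 2q_i - q_j = 0.
With identical firms every q_j equals q_i, so q_j = q_i and 150 = 3q_i, giving q_i = 50.

50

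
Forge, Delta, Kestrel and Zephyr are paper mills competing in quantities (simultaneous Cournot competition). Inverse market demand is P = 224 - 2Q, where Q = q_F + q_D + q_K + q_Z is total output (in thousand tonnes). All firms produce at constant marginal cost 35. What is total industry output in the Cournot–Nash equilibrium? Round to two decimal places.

A representative firm's profit is π_i = q_i(224 - 2Q) - 35q_i.
First-order condition (treating rivals' output as given): 189 - 4q_i - 2·Σ_{j≠i} q_j = 0.
By symmetry each firm produces the same amount; substituting Σ_{j≠i} q_j = 3q_i yields q_i = 189/10.
Total output Q = 189/10 + 189/10 + 189/10 + 189/10 = 378/5.

75.60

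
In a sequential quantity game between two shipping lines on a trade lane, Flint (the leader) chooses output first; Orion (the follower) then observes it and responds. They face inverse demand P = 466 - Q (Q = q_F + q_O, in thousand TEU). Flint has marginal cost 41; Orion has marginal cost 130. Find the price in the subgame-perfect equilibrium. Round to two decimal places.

The follower Orion best-responds to any q_F: π_O = (466 - Q)q_O - 130q_O.
∂π_O/∂q_O = 336 - q_F - 2q_O = 0 gives the reaction function q_O = (336 - q_F)/2.
The leader anticipates this reaction. Substituting into P = 466 - Q gives P = 298 - (1/2)q_F, so π_F = (298 - (1/2)q_F)q_F - 41q_F.
Maximising: ∂π_F/∂q_F = 257 - q_F = 0, giving q_F = 257.
Then q_O = (336 - 257)/2 = 79/2.
Total output Q = 593/2, so price P = 466 - 593/2 = 339/2.

169.50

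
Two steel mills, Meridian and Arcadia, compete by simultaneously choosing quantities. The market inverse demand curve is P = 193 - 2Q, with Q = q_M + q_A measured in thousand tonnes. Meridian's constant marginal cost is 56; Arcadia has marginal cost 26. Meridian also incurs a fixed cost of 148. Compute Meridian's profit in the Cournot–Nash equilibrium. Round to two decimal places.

488.06

Meridian's profit: π_M = (193 - 2Q)q_M - (56q_M). Setting ∂π_M/∂q_M = 0: 137 - 4q_M - 2(q_A) = 0.
Arcadia's profit: π_A = (193 - 2Q)q_A - (26q_A). Setting ∂π_A/∂q_A = 0: 167 - 4q_A - 2(q_M) = 0.
So q_M = (137 - 2q_A)/4 and q_A = (167 - 2q_M)/4.
Solving the pair: q_M = 107/6, q_A = 197/6.
Price P = 193 - 2·(152/3) = 275/3.
Meridian's profit: (275/3 - 56)·(107/6) - 148 = 488.0556.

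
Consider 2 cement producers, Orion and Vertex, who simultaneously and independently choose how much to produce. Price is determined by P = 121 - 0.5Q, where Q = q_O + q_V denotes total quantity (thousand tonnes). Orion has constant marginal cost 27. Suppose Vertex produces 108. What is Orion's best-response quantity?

With the rival's output fixed at 108, Orion's profit is π_O = (121 - (1/2)·108 - (1/2)q_O)q_O - (27q_O) = (67 - (1/2)q_O)q_O - (27q_O).
∂π_O/∂q_O = 40 - q_O = 0, so q_O = 40.

40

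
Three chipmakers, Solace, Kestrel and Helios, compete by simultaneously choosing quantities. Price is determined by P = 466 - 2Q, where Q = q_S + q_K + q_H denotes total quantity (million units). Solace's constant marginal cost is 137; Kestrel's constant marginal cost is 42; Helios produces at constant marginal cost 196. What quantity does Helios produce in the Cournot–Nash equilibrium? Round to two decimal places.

Solace's profit: π_S = (466 - 2Q)q_S - (137q_S). Setting ∂π_S/∂q_S = 0: 329 - 4q_S - 2(q_K + q_H) = 0.
Kestrel's profit: π_K = (466 - 2Q)q_K - (42q_K). Setting ∂π_K/∂q_K = 0: 424 - 4q_K - 2(q_S + q_H) = 0.
Helios's profit: π_H = (466 - 2Q)q_H - (196q_H). Setting ∂π_H/∂q_H = 0: 270 - 4q_H - 2(q_S + q_K) = 0.
Adding the 3 first-order conditions: 1023 − 8Q = 0, so Q = 1023/8.
Back-substituting: q_S = (329 − 1023/4)/2 = 293/8, q_K = (424 − 1023/4)/2 = 673/8, q_H = (270 − 1023/4)/2 = 57/8.

7.13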